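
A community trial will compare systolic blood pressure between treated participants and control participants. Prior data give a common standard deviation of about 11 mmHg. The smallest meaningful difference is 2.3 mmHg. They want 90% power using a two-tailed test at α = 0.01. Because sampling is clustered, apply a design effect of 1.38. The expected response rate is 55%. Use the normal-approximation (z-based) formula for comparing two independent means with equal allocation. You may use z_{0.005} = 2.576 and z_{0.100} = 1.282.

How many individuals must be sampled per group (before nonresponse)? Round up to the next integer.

n = 1709 per group

n = (z_{α/2} + z_β)² · (σ₁² + σ₂²) / δ²
  = (2.576 + 1.282)² · (2·11² = 242) / 2.3²
  = 14.8842 · 242 / 5.29
  = 680.90
Design effect: 1.38 × 680.90 = 939.64.
Adjust for 55% response: 939.64 / 0.55 = 1708.44.
Round up → n = 1709 per group.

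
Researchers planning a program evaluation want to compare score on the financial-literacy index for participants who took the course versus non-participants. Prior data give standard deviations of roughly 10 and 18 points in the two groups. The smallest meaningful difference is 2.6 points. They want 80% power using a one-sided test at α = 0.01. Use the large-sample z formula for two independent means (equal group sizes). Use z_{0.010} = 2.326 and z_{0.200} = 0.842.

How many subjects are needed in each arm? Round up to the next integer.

n = (z_α + z_β)² · (σ₁² + σ₂²) / δ²
  = (2.326 + 0.842)² · (10² + 18² = 424) / 2.6²
  = 10.0362 · 424 / 6.76
  = 629.49
Round up → n = 630 per group.

n = 630 per group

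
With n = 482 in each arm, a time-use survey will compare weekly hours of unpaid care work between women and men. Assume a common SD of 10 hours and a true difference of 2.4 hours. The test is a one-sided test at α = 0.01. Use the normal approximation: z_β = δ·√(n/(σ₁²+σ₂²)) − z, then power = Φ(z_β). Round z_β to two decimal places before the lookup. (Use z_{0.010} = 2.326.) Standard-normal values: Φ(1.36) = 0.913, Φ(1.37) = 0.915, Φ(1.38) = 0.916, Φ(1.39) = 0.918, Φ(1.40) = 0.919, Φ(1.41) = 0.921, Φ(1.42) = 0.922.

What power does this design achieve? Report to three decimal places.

Power ≈ 0.919

z_β = δ·√(n/(σ₁²+σ₂²)) − z_α
    = 2.4 · √(482/200) − 2.326
    = 2.4 · 1.55242 − 2.326
    = 3.7258 − 2.326 = 1.3998 → 1.40
Power = Φ(1.40) = 0.919.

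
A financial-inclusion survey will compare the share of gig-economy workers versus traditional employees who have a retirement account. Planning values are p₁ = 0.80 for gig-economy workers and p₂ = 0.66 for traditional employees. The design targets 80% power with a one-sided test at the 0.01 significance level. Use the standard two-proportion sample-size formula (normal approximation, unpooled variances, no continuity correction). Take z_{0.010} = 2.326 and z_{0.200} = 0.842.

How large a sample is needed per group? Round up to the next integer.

n = 197 per group

n = (z_α + z_β)² · [p₁(1−p₁) + p₂(1−p₂)] / (p₁ − p₂)²
  = (2.326 + 0.842)² · (0.80·0.20 + 0.66·0.34) / (0.14)²
  = (3.168)² · (0.1600 + 0.2244) / 0.0196
  = 10.0362 · 0.3844 / 0.0196
  = 196.83
Round up → n = 197 per group.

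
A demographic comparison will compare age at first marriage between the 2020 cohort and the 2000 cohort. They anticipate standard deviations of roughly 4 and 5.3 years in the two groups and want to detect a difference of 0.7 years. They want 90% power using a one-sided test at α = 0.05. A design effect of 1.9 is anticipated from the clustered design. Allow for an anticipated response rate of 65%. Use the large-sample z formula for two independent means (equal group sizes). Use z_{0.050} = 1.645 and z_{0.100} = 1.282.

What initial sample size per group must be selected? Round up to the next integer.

n = 2254 per group

n = (z_α + z_β)² · (σ₁² + σ₂²) / δ²
  = (1.645 + 1.282)² · (4² + 5.3² = 44.09) / 0.7²
  = 8.5673 · 44.09 / 0.49
  = 770.88
Design effect: 1.9 × 770.88 = 1464.68.
Adjust for 65% response: 1464.68 / 0.65 = 2253.36.
Round up → n = 2254 per group.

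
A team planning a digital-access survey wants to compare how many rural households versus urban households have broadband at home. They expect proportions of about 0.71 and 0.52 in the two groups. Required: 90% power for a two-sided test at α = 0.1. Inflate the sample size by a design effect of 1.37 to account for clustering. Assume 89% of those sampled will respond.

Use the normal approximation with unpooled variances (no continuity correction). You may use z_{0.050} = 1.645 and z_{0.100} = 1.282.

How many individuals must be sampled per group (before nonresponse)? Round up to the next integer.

n = 167 per group

n = (z_{α/2} + z_β)² · [p₁(1−p₁) + p₂(1−p₂)] / (p₁ − p₂)²
  = (1.645 + 1.282)² · (0.71·0.29 + 0.52·0.48) / (0.19)²
  = (2.927)² · (0.2059 + 0.2496) / 0.0361
  = 8.5673 · 0.4555 / 0.0361
  = 108.10
Design effect: 1.37 × 108.10 = 148.10.
Adjust for 89% response: 148.10 / 0.89 = 166.40.
Round up → n = 167 per group.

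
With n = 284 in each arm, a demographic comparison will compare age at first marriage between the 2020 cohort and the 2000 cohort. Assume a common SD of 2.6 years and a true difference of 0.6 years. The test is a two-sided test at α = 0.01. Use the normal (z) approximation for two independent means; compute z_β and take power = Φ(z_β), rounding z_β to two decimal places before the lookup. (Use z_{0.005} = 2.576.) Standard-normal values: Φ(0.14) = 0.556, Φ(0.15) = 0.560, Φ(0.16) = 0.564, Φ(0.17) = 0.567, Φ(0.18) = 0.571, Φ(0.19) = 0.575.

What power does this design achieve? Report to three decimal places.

z_β = δ·√(n/(σ₁²+σ₂²)) − z_{α/2}
    = 0.6 · √(284/13.52) − 2.576
    = 0.6 · 4.58322 − 2.576
    = 2.7499 − 2.576 = 0.1739 → 0.17
Power = Φ(0.17) = 0.567.

Power ≈ 0.567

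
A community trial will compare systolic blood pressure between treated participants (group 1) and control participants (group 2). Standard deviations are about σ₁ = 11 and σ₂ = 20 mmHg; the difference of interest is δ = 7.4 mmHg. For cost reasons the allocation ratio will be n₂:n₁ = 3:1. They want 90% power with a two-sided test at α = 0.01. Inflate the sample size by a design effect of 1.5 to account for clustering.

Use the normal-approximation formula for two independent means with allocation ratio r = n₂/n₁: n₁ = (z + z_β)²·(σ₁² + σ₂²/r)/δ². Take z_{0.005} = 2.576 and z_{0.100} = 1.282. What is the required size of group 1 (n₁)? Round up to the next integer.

n₁ = (z_{α/2} + z_β)² · (σ₁² + σ₂²/r) / δ²
   = (2.576 + 1.282)² · (11² + 20²/3) / 7.4²
   = 14.8842 · (121 + 133.3333) / 54.76
   = 14.8842 · 254.3333 / 54.76
   = 69.13
Design effect: 1.5 × 69.13 = 103.69.
Round up → n₁ = 104; n₂ = r·n₁ = 3 × 104 = 312.

n₁ = 104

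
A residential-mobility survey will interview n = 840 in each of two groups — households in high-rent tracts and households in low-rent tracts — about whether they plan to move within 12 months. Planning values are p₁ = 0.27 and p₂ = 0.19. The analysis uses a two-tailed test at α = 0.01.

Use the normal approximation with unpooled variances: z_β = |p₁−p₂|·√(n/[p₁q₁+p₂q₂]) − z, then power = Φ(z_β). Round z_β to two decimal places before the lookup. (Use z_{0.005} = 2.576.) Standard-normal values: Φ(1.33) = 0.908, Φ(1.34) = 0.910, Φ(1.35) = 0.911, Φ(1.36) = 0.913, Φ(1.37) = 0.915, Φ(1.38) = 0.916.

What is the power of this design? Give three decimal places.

z_β = |p₁−p₂|·√(n/[p₁q₁+p₂q₂]) − z_{α/2}
    = 0.08 · √(840/0.3510) − 2.576
    = 0.08 · 48.9200 − 2.576
    = 3.9136 − 2.576 = 1.3376 → 1.34
Power = Φ(1.34) = 0.910.

Power ≈ 0.910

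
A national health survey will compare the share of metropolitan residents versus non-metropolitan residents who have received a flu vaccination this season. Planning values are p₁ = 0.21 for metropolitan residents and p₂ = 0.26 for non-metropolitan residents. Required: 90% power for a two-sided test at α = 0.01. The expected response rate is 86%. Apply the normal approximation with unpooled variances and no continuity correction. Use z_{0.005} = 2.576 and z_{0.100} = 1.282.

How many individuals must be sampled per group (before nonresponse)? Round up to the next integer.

n = (z_{α/2} + z_β)² · [p₁(1−p₁) + p₂(1−p₂)] / (p₁ − p₂)²
  = (2.576 + 1.282)² · (0.21·0.79 + 0.26·0.74) / (-0.05)²
  = (3.858)² · (0.1659 + 0.1924) / 0.0025
  = 14.8842 · 0.3583 / 0.0025
  = 2133.20
Adjust for 86% response: 2133.20 / 0.86 = 2480.46.
Round up → n = 2481 per group.

n = 2481 per group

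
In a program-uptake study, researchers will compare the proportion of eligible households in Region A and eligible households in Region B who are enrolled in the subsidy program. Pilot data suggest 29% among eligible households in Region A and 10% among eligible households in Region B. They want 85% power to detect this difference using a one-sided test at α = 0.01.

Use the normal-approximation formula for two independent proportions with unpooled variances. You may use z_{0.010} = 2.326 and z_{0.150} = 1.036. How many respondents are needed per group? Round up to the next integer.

n = (z_α + z_β)² · [p₁(1−p₁) + p₂(1−p₂)] / (p₁ − p₂)²
  = (2.326 + 1.036)² · (0.29·0.71 + 0.10·0.90) / (0.19)²
  = (3.362)² · (0.2059 + 0.0900) / 0.0361
  = 11.3030 · 0.2959 / 0.0361
  = 92.65
Round up → n = 93 per group.

n = 93 per group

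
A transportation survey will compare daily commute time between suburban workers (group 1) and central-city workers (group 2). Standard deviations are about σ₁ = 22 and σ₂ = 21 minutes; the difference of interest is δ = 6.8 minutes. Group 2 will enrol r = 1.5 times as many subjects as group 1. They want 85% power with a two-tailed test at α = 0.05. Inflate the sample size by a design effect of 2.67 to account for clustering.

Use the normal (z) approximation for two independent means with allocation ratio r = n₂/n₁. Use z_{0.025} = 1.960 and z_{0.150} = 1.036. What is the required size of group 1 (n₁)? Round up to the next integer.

n₁ = 404

n₁ = (z_{α/2} + z_β)² · (σ₁² + σ₂²/r) / δ²
   = (1.960 + 1.036)² · (22² + 21²/1.5) / 6.8²
   = 8.9760 · (484 + 294) / 46.24
   = 8.9760 · 778 / 46.24
   = 151.02
Design effect: 2.67 × 151.02 = 403.23.
Round up → n₁ = 404; n₂ = r·n₁ = 1.5 × 404 = 606.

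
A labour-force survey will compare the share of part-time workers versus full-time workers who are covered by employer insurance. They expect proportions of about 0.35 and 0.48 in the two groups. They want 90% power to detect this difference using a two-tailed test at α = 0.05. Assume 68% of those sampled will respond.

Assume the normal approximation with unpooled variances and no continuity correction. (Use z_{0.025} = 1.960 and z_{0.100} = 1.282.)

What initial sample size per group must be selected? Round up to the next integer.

n = 437 per group

n = (z_{α/2} + z_β)² · [p₁(1−p₁) + p₂(1−p₂)] / (p₁ − p₂)²
  = (1.960 + 1.282)² · (0.35·0.65 + 0.48·0.52) / (-0.13)²
  = (3.242)² · (0.2275 + 0.2496) / 0.0169
  = 10.5106 · 0.4771 / 0.0169
  = 296.72
Adjust for 68% response: 296.72 / 0.68 = 436.35.
Round up → n = 437 per group.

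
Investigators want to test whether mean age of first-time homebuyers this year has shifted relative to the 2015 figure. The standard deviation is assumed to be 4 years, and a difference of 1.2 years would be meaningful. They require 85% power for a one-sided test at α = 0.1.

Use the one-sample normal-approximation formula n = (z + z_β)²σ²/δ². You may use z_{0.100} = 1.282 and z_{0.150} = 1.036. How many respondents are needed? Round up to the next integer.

n = 60

n = (z_α + z_β)² · σ² / δ²
  = (1.282 + 1.036)² · 4² / 1.2²
  = 5.3731 · 16 / 1.44
  = 59.70
Round up → n = 60.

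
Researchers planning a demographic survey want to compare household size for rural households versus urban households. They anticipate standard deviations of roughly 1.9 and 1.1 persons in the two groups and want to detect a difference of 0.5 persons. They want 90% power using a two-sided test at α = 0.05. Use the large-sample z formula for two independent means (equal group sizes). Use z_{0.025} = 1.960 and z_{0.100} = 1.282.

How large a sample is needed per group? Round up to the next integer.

n = 203 per group

n = (z_{α/2} + z_β)² · (σ₁² + σ₂²) / δ²
  = (1.960 + 1.282)² · (1.9² + 1.1² = 4.82) / 0.5²
  = 10.5106 · 4.82 / 0.25
  = 202.64
Round up → n = 203 per group.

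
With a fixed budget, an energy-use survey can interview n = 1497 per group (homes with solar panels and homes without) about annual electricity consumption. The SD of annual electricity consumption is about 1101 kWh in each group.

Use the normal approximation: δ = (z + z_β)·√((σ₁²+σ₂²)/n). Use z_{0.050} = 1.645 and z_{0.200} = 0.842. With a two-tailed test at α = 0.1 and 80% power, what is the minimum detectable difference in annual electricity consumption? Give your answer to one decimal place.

δ = (z_{α/2} + z_β) · √((σ₁²+σ₂²)/n)
  = (1.645 + 0.842) · √(2424402/1497)
  = 2.487 · √1619.5
  = 2.487 · 40.2431
  = 100.0846

Minimum detectable difference ≈ 100.1 kWh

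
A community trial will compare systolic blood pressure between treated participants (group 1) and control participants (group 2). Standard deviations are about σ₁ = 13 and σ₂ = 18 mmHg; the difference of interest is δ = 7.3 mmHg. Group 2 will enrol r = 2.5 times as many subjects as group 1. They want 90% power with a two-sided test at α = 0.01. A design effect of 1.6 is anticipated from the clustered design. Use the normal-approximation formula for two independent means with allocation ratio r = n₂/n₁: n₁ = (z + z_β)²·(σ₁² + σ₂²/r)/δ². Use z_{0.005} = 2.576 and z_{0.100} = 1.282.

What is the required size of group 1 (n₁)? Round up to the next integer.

n₁ = 134

n₁ = (z_{α/2} + z_β)² · (σ₁² + σ₂²/r) / δ²
   = (2.576 + 1.282)² · (13² + 18²/2.5) / 7.3²
   = 14.8842 · (169 + 129.6) / 53.29
   = 14.8842 · 298.6 / 53.29
   = 83.40
Design effect: 1.6 × 83.40 = 133.44.
Round up → n₁ = 134; n₂ = r·n₁ = 2.5 × 134 = 335.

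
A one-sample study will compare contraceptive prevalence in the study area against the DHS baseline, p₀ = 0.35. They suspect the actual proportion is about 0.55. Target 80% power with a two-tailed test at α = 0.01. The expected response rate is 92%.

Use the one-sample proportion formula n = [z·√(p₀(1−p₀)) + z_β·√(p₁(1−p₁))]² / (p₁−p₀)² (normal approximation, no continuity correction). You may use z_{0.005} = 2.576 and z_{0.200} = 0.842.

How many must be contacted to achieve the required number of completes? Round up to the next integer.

n = [z_{α/2}·√(p₀q₀) + z_β·√(p₁q₁)]² / (p₁ − p₀)²
  = [2.576·√(0.35·0.65) + 0.842·√(0.55·0.45)]² / (0.20)²
  = [2.576·0.4770 + 0.842·0.4975]² / 0.0400
  = [1.6476]² / 0.0400
  = 67.86
Adjust for 92% response: 67.86 / 0.92 = 73.76.
Round up → n = 74.

n = 74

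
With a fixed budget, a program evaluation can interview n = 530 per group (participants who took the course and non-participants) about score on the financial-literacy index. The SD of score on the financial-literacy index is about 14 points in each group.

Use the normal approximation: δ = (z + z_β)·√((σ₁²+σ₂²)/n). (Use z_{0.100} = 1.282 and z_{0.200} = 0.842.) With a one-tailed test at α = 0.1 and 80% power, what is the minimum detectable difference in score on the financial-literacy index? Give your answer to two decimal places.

δ = (z_α + z_β) · √((σ₁²+σ₂²)/n)
  = (1.282 + 0.842) · √(392/530)
  = 2.124 · √0.73962
  = 2.124 · 0.8600
  = 1.8267

Minimum detectable difference ≈ 1.83 points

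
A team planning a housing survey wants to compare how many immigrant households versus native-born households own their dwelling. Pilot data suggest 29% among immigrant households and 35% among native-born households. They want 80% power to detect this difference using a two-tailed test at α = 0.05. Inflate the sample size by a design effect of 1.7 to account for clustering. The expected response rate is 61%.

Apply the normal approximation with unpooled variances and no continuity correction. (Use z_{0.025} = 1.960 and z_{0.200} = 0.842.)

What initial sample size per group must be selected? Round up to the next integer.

n = 2635 per group

n = (z_{α/2} + z_β)² · [p₁(1−p₁) + p₂(1−p₂)] / (p₁ − p₂)²
  = (1.960 + 0.842)² · (0.29·0.71 + 0.35·0.65) / (-0.06)²
  = (2.802)² · (0.2059 + 0.2275) / 0.0036
  = 7.8512 · 0.4334 / 0.0036
  = 945.20
Design effect: 1.7 × 945.20 = 1606.84.
Adjust for 61% response: 1606.84 / 0.61 = 2634.16.
Round up → n = 2635 per group.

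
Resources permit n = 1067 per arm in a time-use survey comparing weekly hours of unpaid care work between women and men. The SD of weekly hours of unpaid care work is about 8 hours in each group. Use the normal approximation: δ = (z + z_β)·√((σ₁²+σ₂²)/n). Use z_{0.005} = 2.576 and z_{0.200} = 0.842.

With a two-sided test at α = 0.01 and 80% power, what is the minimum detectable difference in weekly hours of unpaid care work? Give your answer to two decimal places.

δ = (z_{α/2} + z_β) · √((σ₁²+σ₂²)/n)
  = (2.576 + 0.842) · √(128/1067)
  = 3.418 · √0.11996
  = 3.418 · 0.3464
  = 1.1838

Minimum detectable difference ≈ 1.18 hours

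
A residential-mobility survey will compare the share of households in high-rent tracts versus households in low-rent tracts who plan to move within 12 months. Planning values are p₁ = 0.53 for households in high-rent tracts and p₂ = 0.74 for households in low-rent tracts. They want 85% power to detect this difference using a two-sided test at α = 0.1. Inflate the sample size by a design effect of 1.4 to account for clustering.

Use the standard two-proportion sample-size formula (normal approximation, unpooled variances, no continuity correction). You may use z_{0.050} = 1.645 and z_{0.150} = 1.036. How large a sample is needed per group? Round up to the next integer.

n = (z_{α/2} + z_β)² · [p₁(1−p₁) + p₂(1−p₂)] / (p₁ − p₂)²
  = (1.645 + 1.036)² · (0.53·0.47 + 0.74·0.26) / (-0.21)²
  = (2.681)² · (0.2491 + 0.1924) / 0.0441
  = 7.1878 · 0.4415 / 0.0441
  = 71.96
Design effect: 1.4 × 71.96 = 100.74.
Round up → n = 101 per group.

n = 101 per group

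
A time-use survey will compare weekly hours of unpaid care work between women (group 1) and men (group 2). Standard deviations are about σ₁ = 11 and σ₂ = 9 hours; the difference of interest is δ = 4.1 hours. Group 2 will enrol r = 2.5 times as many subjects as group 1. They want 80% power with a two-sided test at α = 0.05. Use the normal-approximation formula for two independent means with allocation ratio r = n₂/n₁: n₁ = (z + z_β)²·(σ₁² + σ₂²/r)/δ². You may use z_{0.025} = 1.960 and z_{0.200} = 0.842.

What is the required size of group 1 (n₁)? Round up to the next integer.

n₁ = 72

n₁ = (z_{α/2} + z_β)² · (σ₁² + σ₂²/r) / δ²
   = (1.960 + 0.842)² · (11² + 9²/2.5) / 4.1²
   = 7.8512 · (121 + 32.4) / 16.81
   = 7.8512 · 153.4 / 16.81
   = 71.65
Round up → n₁ = 72; n₂ = r·n₁ = 2.5 × 72 = 180.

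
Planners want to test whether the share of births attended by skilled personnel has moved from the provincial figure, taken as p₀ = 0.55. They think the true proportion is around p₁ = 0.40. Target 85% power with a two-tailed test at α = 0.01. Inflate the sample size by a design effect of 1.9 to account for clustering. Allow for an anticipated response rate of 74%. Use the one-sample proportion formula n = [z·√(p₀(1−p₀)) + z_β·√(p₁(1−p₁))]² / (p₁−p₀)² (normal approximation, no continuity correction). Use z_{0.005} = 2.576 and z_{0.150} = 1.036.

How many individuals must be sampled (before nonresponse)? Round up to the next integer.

n = 366

n = [z_{α/2}·√(p₀q₀) + z_β·√(p₁q₁)]² / (p₁ − p₀)²
  = [2.576·√(0.55·0.45) + 1.036·√(0.40·0.60)]² / (-0.15)²
  = [2.576·0.4975 + 1.036·0.4899]² / 0.0225
  = [1.7891]² / 0.0225
  = 142.26
Design effect: 1.9 × 142.26 = 270.29.
Adjust for 74% response: 270.29 / 0.74 = 365.26.
Round up → n = 366.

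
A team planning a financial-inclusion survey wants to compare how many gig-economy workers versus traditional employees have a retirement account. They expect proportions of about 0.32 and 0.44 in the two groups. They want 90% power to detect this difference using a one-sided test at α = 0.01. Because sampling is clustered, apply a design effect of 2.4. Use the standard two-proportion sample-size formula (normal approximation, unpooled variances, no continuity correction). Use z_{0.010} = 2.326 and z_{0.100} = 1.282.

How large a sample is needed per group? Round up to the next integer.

n = (z_α + z_β)² · [p₁(1−p₁) + p₂(1−p₂)] / (p₁ − p₂)²
  = (2.326 + 1.282)² · (0.32·0.68 + 0.44·0.56) / (-0.12)²
  = (3.608)² · (0.2176 + 0.2464) / 0.0144
  = 13.0177 · 0.4640 / 0.0144
  = 419.46
Design effect: 2.4 × 419.46 = 1006.70.
Round up → n = 1007 per group.

n = 1007 per group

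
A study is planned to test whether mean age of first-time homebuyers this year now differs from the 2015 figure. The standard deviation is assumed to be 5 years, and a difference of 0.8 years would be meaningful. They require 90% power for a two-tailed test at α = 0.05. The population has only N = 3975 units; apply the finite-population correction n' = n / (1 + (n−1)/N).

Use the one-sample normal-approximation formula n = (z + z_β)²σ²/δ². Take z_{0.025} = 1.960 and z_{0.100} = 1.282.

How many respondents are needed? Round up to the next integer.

n = 373

n = (z_{α/2} + z_β)² · σ² / δ²
  = (1.960 + 1.282)² · 5² / 0.8²
  = 10.5106 · 25 / 0.64
  = 410.57
Finite-population correction (N = 3975): 410.57 / (1 + (410.57 − 1)/3975) = 372.22.
Round up → n = 373.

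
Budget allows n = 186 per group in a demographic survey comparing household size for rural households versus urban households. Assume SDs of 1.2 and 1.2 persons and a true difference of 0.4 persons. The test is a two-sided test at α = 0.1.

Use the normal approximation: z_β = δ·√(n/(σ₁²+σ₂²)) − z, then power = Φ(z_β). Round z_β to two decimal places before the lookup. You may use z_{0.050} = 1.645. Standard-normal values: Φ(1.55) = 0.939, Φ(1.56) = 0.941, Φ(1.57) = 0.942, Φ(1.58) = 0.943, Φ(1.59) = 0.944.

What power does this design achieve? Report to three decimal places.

z_β = δ·√(n/(σ₁²+σ₂²)) − z_{α/2}
    = 0.4 · √(186/2.88) − 1.645
    = 0.4 · 8.03638 − 1.645
    = 3.2146 − 1.645 = 1.5696 → 1.57
Power = Φ(1.57) = 0.942.

Power ≈ 0.942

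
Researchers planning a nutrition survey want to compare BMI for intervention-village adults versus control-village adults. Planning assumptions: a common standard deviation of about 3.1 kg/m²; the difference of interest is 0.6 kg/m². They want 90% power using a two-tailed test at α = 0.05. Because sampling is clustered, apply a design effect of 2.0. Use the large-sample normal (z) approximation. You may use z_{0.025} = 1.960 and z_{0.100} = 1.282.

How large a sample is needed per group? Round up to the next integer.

n = 1123 per group

n = (z_{α/2} + z_β)² · (σ₁² + σ₂²) / δ²
  = (1.960 + 1.282)² · (2·3.1² = 19.22) / 0.6²
  = 10.5106 · 19.22 / 0.36
  = 561.15
Design effect: 2.0 × 561.15 = 1122.29.
Round up → n = 1123 per group.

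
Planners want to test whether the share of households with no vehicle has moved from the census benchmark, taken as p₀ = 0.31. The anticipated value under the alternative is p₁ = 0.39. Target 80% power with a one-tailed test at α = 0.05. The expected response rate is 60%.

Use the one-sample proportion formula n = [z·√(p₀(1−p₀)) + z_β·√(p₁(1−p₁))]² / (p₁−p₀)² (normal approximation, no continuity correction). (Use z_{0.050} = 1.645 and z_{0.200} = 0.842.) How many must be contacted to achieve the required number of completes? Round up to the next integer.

n = 358

n = [z_α·√(p₀q₀) + z_β·√(p₁q₁)]² / (p₁ − p₀)²
  = [1.645·√(0.31·0.69) + 0.842·√(0.39·0.61)]² / (0.08)²
  = [1.645·0.4625 + 0.842·0.4877]² / 0.0064
  = [1.1715]² / 0.0064
  = 214.43
Adjust for 60% response: 214.43 / 0.60 = 357.39.
Round up → n = 358.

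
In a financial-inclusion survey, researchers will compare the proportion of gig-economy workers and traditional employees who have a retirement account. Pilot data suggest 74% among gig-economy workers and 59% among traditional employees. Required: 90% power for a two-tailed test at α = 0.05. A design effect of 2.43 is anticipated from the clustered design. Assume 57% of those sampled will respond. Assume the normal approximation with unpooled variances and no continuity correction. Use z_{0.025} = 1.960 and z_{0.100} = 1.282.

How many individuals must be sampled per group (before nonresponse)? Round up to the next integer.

n = (z_{α/2} + z_β)² · [p₁(1−p₁) + p₂(1−p₂)] / (p₁ − p₂)²
  = (1.960 + 1.282)² · (0.74·0.26 + 0.59·0.41) / (0.15)²
  = (3.242)² · (0.1924 + 0.2419) / 0.0225
  = 10.5106 · 0.4343 / 0.0225
  = 202.88
Design effect: 2.43 × 202.88 = 492.99.
Adjust for 57% response: 492.99 / 0.57 = 864.90.
Round up → n = 865 per group.

n = 865 per group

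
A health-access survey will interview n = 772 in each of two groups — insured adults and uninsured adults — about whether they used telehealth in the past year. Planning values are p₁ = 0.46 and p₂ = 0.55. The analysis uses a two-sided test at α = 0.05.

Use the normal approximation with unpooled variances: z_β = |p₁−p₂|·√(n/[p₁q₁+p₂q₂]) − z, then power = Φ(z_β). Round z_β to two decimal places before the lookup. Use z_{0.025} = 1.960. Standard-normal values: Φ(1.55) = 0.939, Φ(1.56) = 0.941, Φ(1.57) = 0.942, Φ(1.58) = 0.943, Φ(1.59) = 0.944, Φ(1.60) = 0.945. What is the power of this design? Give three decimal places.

Power ≈ 0.944

z_β = |p₁−p₂|·√(n/[p₁q₁+p₂q₂]) − z_{α/2}
    = 0.09 · √(772/0.4959) − 1.960
    = 0.09 · 39.4559 − 1.960
    = 3.5510 − 1.960 = 1.5910 → 1.59
Power = Φ(1.59) = 0.944.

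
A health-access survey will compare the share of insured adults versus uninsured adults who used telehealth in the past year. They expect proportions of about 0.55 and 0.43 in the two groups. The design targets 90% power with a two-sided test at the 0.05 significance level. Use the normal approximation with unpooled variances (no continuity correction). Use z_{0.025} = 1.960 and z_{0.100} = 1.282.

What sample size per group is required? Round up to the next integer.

n = (z_{α/2} + z_β)² · [p₁(1−p₁) + p₂(1−p₂)] / (p₁ − p₂)²
  = (1.960 + 1.282)² · (0.55·0.45 + 0.43·0.57) / (0.12)²
  = (3.242)² · (0.2475 + 0.2451) / 0.0144
  = 10.5106 · 0.4926 / 0.0144
  = 359.55
Round up → n = 360 per group.

n = 360 per group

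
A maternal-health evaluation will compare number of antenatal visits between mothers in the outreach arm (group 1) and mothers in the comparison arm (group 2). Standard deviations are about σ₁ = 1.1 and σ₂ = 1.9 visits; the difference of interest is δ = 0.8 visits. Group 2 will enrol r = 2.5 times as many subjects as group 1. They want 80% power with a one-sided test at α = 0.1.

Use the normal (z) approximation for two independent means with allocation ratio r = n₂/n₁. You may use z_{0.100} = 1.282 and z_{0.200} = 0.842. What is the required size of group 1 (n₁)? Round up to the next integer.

n₁ = 19

n₁ = (z_α + z_β)² · (σ₁² + σ₂²/r) / δ²
   = (1.282 + 0.842)² · (1.1² + 1.9²/2.5) / 0.8²
   = 4.5114 · (1.21 + 1.444) / 0.64
   = 4.5114 · 2.654 / 0.64
   = 18.71
Round up → n₁ = 19; n₂ = r·n₁ = 2.5 × 19 = 48.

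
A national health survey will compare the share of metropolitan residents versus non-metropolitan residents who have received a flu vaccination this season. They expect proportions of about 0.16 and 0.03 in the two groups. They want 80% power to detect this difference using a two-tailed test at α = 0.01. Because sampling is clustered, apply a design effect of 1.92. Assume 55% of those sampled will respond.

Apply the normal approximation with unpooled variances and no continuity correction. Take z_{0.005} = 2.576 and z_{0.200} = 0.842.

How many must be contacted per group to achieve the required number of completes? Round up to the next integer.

n = 395 per group

n = (z_{α/2} + z_β)² · [p₁(1−p₁) + p₂(1−p₂)] / (p₁ − p₂)²
  = (2.576 + 0.842)² · (0.16·0.84 + 0.03·0.97) / (0.13)²
  = (3.418)² · (0.1344 + 0.0291) / 0.0169
  = 11.6827 · 0.1635 / 0.0169
  = 113.03
Design effect: 1.92 × 113.03 = 217.01.
Adjust for 55% response: 217.01 / 0.55 = 394.56.
Round up → n = 395 per group.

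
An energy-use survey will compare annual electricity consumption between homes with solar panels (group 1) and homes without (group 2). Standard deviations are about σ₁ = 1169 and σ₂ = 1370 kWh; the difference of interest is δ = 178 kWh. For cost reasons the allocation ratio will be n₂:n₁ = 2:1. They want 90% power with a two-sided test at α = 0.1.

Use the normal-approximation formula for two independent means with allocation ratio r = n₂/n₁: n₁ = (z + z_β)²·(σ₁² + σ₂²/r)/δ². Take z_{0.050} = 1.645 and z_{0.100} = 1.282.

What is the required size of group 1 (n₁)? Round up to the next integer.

n₁ = (z_{α/2} + z_β)² · (σ₁² + σ₂²/r) / δ²
   = (1.645 + 1.282)² · (1169² + 1370²/2) / 178²
   = 8.5673 · (1366561 + 938450) / 31684
   = 8.5673 · 2305011 / 31684
   = 623.27
Round up → n₁ = 624; n₂ = r·n₁ = 2 × 624 = 1248.

n₁ = 624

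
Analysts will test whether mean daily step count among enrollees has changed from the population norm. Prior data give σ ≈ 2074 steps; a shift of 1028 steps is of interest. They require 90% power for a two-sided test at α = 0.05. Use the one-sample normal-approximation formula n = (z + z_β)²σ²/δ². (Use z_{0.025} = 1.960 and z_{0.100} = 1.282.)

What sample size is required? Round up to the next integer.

n = 43

n = (z_{α/2} + z_β)² · σ² / δ²
  = (1.960 + 1.282)² · 2074² / 1028²
  = 10.5106 · 4301476 / 1056784
  = 42.78
Round up → n = 43.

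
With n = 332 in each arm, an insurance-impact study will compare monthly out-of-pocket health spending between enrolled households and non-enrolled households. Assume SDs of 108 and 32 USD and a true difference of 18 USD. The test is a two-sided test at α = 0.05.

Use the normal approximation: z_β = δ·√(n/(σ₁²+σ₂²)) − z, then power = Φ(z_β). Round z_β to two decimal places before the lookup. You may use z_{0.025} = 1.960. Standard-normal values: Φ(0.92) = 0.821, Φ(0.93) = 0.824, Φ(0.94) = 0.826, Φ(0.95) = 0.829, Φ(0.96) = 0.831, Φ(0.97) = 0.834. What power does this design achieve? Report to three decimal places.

Power ≈ 0.829

z_β = δ·√(n/(σ₁²+σ₂²)) − z_{α/2}
    = 18 · √(332/12688) − 1.960
    = 18 · 0.16176 − 1.960
    = 2.9117 − 1.960 = 0.9517 → 0.95
Power = Φ(0.95) = 0.829.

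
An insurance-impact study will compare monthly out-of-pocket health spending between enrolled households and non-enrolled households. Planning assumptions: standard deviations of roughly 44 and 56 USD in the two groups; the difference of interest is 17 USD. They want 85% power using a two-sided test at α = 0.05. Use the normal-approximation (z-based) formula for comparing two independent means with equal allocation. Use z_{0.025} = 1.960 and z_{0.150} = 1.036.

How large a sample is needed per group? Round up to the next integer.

n = 158 per group

n = (z_{α/2} + z_β)² · (σ₁² + σ₂²) / δ²
  = (1.960 + 1.036)² · (44² + 56² = 5072) / 17²
  = 8.9760 · 5072 / 289
  = 157.53
Round up → n = 158 per group.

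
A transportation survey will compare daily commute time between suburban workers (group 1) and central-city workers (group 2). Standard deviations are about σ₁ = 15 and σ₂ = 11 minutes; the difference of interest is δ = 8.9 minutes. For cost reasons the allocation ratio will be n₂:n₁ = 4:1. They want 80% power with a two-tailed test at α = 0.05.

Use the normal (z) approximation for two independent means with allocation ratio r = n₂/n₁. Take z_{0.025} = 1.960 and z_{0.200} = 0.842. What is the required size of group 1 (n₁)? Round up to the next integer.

n₁ = (z_{α/2} + z_β)² · (σ₁² + σ₂²/r) / δ²
   = (1.960 + 0.842)² · (15² + 11²/4) / 8.9²
   = 7.8512 · (225 + 30.25) / 79.21
   = 7.8512 · 255.25 / 79.21
   = 25.30
Round up → n₁ = 26; n₂ = r·n₁ = 4 × 26 = 104.

n₁ = 26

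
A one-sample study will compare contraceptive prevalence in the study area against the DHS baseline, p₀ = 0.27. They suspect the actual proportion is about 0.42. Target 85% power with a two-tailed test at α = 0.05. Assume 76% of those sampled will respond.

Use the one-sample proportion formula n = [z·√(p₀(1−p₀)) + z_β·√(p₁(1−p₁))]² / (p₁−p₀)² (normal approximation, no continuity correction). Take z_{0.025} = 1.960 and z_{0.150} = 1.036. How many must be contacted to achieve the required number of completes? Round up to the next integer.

n = [z_{α/2}·√(p₀q₀) + z_β·√(p₁q₁)]² / (p₁ − p₀)²
  = [1.960·√(0.27·0.73) + 1.036·√(0.42·0.58)]² / (0.15)²
  = [1.960·0.4440 + 1.036·0.4936]² / 0.0225
  = [1.3815]² / 0.0225
  = 84.82
Adjust for 76% response: 84.82 / 0.76 = 111.61.
Round up → n = 112.

n = 112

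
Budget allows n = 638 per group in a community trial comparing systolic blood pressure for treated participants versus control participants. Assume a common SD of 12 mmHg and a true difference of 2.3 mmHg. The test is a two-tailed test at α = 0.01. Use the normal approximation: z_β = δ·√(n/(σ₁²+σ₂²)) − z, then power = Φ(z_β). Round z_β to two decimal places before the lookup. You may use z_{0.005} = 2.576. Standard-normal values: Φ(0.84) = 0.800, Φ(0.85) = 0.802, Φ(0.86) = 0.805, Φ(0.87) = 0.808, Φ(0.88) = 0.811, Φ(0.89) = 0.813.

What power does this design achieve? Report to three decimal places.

Power ≈ 0.802

z_β = δ·√(n/(σ₁²+σ₂²)) − z_{α/2}
    = 2.3 · √(638/288) − 2.576
    = 2.3 · 1.48838 − 2.576
    = 3.4233 − 2.576 = 0.8473 → 0.85
Power = Φ(0.85) = 0.802.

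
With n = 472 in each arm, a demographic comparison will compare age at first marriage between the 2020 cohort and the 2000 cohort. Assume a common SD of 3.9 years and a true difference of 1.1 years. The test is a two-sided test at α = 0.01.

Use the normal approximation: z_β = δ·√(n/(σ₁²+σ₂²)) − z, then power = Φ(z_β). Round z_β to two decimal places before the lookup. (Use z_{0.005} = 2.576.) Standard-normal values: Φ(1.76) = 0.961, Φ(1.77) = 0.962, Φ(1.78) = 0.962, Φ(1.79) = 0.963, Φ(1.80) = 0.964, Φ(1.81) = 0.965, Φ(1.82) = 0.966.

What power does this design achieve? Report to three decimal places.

z_β = δ·√(n/(σ₁²+σ₂²)) − z_{α/2}
    = 1.1 · √(472/30.42) − 2.576
    = 1.1 · 3.93905 − 2.576
    = 4.3330 − 2.576 = 1.7570 → 1.76
Power = Φ(1.76) = 0.961.

Power ≈ 0.961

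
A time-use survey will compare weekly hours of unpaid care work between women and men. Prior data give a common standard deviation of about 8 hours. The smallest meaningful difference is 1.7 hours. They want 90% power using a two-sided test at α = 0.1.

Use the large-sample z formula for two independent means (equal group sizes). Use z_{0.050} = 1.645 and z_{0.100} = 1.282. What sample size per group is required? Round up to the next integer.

n = 380 per group

n = (z_{α/2} + z_β)² · (σ₁² + σ₂²) / δ²
  = (1.645 + 1.282)² · (2·8² = 128) / 1.7²
  = 8.5673 · 128 / 2.89
  = 379.45
Round up → n = 380 per group.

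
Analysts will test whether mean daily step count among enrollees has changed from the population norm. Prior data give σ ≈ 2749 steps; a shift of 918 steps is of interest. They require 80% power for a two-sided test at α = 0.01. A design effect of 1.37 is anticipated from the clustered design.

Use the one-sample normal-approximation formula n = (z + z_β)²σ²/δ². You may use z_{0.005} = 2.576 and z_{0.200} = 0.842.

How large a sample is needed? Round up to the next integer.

n = (z_{α/2} + z_β)² · σ² / δ²
  = (2.576 + 0.842)² · 2749² / 918²
  = 11.6827 · 7557001 / 842724
  = 104.76
Design effect: 1.37 × 104.76 = 143.53.
Round up → n = 144.

n = 144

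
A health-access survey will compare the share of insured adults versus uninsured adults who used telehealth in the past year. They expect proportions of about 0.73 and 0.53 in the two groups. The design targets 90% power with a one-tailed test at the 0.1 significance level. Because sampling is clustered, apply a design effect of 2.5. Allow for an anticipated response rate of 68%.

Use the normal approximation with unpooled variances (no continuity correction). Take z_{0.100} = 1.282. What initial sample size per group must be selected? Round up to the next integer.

n = 270 per group

n = (z_α + z_β)² · [p₁(1−p₁) + p₂(1−p₂)] / (p₁ − p₂)²
  = (1.282 + 1.282)² · (0.73·0.27 + 0.53·0.47) / (0.20)²
  = (2.564)² · (0.1971 + 0.2491) / 0.0400
  = 6.5741 · 0.4462 / 0.0400
  = 73.33
Design effect: 2.5 × 73.33 = 183.34.
Adjust for 68% response: 183.34 / 0.68 = 269.61.
Round up → n = 270 per group.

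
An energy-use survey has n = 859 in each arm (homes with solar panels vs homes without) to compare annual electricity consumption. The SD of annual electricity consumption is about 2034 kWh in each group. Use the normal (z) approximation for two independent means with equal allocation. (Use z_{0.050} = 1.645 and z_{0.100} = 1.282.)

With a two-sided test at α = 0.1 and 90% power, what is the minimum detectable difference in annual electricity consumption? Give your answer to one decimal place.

Minimum detectable difference ≈ 287.3 kWh

δ = (z_{α/2} + z_β) · √((σ₁²+σ₂²)/n)
  = (1.645 + 1.282) · √(8274312/859)
  = 2.927 · √9632.5
  = 2.927 · 98.1453
  = 287.2712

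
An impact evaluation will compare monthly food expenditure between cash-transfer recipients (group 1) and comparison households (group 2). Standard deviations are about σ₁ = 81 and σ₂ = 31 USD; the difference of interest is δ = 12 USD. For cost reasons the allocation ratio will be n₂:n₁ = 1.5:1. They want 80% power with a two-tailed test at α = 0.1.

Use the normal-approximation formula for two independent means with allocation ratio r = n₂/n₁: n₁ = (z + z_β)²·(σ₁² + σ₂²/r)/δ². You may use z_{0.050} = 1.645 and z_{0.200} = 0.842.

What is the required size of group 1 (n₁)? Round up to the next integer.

n₁ = (z_{α/2} + z_β)² · (σ₁² + σ₂²/r) / δ²
   = (1.645 + 0.842)² · (81² + 31²/1.5) / 12²
   = 6.1852 · (6561 + 640.6667) / 144
   = 6.1852 · 7201.7 / 144
   = 309.33
Round up → n₁ = 310; n₂ = r·n₁ = 1.5 × 310 = 465.

n₁ = 310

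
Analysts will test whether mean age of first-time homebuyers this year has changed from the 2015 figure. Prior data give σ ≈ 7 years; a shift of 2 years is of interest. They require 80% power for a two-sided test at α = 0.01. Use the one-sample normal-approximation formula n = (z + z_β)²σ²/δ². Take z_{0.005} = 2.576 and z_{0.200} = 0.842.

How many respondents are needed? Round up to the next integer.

n = (z_{α/2} + z_β)² · σ² / δ²
  = (2.576 + 0.842)² · 7² / 2²
  = 11.6827 · 49 / 4
  = 143.11
Round up → n = 144.

n = 144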